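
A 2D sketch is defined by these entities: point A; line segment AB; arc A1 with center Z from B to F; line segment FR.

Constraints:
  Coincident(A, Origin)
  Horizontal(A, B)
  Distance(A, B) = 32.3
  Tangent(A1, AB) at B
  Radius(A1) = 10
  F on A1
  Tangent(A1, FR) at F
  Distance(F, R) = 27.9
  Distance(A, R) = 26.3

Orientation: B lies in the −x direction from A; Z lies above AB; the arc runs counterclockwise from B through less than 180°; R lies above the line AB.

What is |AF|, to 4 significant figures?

24.81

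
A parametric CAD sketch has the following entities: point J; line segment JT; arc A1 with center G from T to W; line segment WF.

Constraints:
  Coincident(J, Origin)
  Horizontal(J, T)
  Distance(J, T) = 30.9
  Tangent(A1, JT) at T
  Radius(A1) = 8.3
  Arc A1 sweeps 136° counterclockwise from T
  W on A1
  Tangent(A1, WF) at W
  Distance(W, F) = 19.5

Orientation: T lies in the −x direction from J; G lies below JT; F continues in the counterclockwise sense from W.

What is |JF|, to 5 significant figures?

35.864

J is at the origin; JT is horizontal with |JT| = 30.9 and T on the −x side, so T = (-30.900, 0.0000). The tangent condition forces GT to be normal to JT, so G = T + (0, -8.3) = (-30.900, -8.3000). On A1, T sits at bearing 90° from G; a 136° counterclockwise sweep puts W at bearing 226°, so W = G + 8.3·(cos 226°, sin 226°) = (-36.666, -14.271). A1 meets WF tangentially, so GW is at right angles to WF, so WF runs along (−sin 226°, cos 226°); with |WF| = 19.5, F = (-22.639, -27.816). Then |JF| = |F − J| = 35.864.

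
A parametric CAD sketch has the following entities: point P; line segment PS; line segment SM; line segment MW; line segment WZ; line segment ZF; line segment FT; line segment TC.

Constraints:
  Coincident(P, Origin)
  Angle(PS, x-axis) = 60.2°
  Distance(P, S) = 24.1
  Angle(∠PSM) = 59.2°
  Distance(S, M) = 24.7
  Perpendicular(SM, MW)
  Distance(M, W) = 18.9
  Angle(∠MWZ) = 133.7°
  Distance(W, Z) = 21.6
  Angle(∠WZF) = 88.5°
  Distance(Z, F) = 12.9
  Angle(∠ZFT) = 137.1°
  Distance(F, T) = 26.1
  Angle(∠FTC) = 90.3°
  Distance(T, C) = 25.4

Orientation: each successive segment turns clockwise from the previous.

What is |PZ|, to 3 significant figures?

13.5

SM is perpendicular to MW, so MW runs at -151°; with |MW| = 18.9, W = (7.64, -9.88). ∠MWZ = 133.7° gives WZ at 163° from the x-axis; with |WZ| = 21.6, Z = (-13.0, -3.60). Then |PZ| = |Z − P| = 13.5.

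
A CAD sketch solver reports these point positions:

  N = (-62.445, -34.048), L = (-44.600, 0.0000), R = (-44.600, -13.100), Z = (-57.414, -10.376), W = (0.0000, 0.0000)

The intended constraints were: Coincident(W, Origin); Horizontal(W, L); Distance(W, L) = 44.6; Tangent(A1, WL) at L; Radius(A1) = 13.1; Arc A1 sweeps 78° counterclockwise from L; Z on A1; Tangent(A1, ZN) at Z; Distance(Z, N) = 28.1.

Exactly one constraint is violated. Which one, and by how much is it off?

Distance(Z, N) = 28.1 — off by 3.90.

W = (0.00, 0.00) ✓; W.y = 0.00, L.y = 0.00 ✓; |WL| = 44.60 ✓; ∠(RL, LW) = 90.00° ✓; |RL| = 13.10 ✓; bearing(R→Z) − bearing(R→L) = 78.00° ✓; |RZ| = 13.10 ✓; ∠(RZ, ZN) = 90.00° ✓; |ZN| = 24.20 ✗.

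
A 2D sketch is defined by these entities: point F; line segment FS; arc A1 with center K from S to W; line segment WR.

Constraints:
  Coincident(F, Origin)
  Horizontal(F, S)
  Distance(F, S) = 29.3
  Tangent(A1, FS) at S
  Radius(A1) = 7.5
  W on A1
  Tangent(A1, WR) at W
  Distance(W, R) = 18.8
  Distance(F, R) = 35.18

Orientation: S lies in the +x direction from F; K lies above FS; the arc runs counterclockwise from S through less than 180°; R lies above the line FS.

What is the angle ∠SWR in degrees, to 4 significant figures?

114.9°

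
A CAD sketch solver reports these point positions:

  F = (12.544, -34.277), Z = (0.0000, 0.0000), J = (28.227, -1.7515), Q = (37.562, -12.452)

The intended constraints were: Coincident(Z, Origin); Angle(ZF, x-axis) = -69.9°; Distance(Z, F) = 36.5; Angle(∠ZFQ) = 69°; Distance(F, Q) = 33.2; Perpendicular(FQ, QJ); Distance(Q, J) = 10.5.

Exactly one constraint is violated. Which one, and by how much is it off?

Distance(Q, J) = 10.5 — off by 3.70.

Z = (0.00, 0.00) ✓; ZF at -69.90° ✓; |ZF| = 36.50 ✓; ∠ZFQ = 69.00° ✓; |FQ| = 33.20 ✓; ∠(FQ, QJ) = 90.00° ✓; |QJ| = 14.20 ✗.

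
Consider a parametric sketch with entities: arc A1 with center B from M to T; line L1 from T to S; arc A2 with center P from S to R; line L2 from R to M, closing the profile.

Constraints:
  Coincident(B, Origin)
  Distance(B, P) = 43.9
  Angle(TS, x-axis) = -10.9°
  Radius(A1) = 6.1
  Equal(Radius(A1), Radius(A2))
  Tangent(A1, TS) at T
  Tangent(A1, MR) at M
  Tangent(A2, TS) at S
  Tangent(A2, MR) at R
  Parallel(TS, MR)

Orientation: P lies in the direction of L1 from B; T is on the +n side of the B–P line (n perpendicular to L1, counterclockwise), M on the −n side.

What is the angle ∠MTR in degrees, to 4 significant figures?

74.47°

The slot axis is L1's direction at -10.9°, so u = (cos -10.9°, sin -10.9°) = (0.9820, -0.1891) and n = (−sin -10.9°, cos -10.9°) = (0.1891, 0.9820). B is at the origin and P lies 43.9 along u from B, so P = 43.9·u = (43.11, -8.301). Tangency of A1 to both parallel lines with radius 6.1 puts T and M at B ± 6.1·n: T = (1.153, 5.990), M = (-1.153, -5.990). Equal radii place S and R the same way about P: S = P + 6.1·n = (44.26, -2.311), R = P − 6.1·n = (41.95, -14.29). Then cos ∠MTR = TM·TR / (|TM||TR|), giving 74.47°.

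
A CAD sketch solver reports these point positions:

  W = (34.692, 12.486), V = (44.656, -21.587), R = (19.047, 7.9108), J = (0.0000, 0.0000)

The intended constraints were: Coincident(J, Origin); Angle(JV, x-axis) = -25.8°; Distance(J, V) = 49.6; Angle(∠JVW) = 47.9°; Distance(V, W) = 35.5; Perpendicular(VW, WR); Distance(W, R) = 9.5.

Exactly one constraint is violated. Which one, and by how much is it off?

Distance(W, R) = 9.5 — off by 6.80.

J = (0.00, 0.00) ✓; JV at -25.80° ✓; |JV| = 49.60 ✓; ∠JVW = 47.90° ✓; |VW| = 35.50 ✓; ∠(VW, WR) = 90.00° ✓; |WR| = 16.30 ✗.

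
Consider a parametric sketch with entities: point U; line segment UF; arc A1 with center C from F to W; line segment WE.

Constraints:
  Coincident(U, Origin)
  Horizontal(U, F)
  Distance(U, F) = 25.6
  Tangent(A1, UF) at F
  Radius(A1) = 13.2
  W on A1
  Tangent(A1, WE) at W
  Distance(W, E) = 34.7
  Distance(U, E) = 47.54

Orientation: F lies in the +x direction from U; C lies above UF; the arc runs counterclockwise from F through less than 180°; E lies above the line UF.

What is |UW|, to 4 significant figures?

41.48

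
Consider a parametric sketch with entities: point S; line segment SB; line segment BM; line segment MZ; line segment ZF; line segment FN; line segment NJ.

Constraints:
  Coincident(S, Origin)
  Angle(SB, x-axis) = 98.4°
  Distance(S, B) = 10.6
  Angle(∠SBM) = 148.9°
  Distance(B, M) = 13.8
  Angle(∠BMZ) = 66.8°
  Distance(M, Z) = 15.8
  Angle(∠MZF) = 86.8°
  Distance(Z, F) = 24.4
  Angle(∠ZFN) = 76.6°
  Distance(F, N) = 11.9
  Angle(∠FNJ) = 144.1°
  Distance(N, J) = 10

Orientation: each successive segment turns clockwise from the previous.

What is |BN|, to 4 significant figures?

8.620

S is at the origin; SB runs at 98.4° with length 10.6, so B = (-1.548, 10.49). ∠SBM = 148.9° gives BM at 67.30° from the x-axis; with |BM| = 13.8, M = (3.777, 23.22). ∠BMZ = 66.8° gives MZ at -45.90° from the x-axis; with |MZ| = 15.8, Z = (14.77, 11.87). ∠MZF = 86.8° gives ZF at -139.1° from the x-axis; with |ZF| = 24.4, F = (-3.670, -4.105). ∠ZFN = 76.6° gives FN at 117.5° from the x-axis; with |FN| = 11.9, N = (-9.165, 6.451). Then |BN| = |N − B| = 8.620.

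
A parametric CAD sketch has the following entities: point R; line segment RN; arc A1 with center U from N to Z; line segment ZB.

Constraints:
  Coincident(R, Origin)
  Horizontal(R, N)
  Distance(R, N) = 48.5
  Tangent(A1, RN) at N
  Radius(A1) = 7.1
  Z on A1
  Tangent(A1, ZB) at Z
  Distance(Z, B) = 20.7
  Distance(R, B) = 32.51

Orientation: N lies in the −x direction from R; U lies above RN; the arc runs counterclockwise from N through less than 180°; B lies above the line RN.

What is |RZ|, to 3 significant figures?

43.8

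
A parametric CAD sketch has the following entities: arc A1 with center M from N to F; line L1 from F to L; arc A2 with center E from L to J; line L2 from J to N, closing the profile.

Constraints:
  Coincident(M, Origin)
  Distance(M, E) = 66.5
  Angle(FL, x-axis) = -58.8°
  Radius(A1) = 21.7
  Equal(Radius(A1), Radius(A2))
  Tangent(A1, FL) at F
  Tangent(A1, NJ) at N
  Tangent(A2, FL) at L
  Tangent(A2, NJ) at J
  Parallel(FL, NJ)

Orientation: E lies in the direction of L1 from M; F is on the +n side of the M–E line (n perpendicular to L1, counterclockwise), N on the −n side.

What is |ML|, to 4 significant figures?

69.95

Tangency of A1 to both parallel lines with radius 21.7 puts F and N at M ± 21.7·n: F = (18.56, 11.24), N = (-18.56, -11.24). Equal radii place L and J the same way about E: L = E + 21.7·n = (53.01, -45.64), J = E − 21.7·n = (15.89, -68.12). Then |ML| = |L − M| = 69.95.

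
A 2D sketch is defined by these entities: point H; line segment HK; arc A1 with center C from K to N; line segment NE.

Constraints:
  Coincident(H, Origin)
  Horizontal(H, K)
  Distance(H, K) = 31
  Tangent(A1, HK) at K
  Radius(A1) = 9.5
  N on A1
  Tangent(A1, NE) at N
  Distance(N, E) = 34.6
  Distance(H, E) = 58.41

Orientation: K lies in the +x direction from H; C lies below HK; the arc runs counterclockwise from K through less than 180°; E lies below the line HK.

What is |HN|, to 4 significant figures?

26.26

Checks: |CN| = 9.500 ✓; ∠(CN, NE) = 90.00° ✓; |NE| = 34.60 ✓; |HE| = 58.41 ✓.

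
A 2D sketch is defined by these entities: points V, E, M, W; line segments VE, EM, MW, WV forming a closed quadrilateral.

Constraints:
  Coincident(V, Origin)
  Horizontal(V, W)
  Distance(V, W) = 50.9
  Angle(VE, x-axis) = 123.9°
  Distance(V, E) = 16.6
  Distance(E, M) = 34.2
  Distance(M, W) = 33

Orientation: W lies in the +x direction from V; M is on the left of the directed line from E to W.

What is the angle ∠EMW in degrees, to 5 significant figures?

133.38°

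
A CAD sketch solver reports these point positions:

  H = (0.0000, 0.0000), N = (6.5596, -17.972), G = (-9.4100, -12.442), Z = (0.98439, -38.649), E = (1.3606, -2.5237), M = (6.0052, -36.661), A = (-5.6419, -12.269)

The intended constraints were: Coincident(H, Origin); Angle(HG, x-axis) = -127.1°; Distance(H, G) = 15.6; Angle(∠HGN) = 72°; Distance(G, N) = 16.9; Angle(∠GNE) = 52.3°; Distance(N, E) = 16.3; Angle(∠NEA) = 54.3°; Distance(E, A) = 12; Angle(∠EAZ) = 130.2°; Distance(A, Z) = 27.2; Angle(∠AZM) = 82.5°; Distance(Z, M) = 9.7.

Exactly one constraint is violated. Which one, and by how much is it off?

Distance(Z, M) = 9.7 — off by 4.30.

H = (0.00, 0.00) ✓; HG at -127.1° ✓; |HG| = 15.60 ✓; ∠HGN = 72.00° ✓; |GN| = 16.90 ✓; ∠GNE = 52.30° ✓; |NE| = 16.30 ✓; ∠NEA = 54.30° ✓; |EA| = 12.00 ✓; ∠EAZ = 130.2° ✓; |AZ| = 27.20 ✓; ∠AZM = 82.50° ✓; |ZM| = 5.400 ✗.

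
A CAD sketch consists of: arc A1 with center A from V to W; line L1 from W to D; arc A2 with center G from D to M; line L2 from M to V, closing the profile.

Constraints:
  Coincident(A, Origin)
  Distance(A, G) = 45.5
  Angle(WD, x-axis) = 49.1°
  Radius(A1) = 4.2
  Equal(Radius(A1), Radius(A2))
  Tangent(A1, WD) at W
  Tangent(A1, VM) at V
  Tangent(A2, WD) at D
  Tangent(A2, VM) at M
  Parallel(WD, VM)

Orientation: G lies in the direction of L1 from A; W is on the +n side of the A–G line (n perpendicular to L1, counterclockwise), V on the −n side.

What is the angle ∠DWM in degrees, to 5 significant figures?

10.460°

Tangency of A1 to both parallel lines with radius 4.2 puts W and V at A ± 4.2·n: W = (-3.1746, 2.7499), V = (3.1746, -2.7499). Equal radii place D and M the same way about G: D = G + 4.2·n = (26.616, 37.141), M = G − 4.2·n = (32.965, 31.641). Then cos ∠DWM = WD·WM / (|WD||WM|), giving 10.460°.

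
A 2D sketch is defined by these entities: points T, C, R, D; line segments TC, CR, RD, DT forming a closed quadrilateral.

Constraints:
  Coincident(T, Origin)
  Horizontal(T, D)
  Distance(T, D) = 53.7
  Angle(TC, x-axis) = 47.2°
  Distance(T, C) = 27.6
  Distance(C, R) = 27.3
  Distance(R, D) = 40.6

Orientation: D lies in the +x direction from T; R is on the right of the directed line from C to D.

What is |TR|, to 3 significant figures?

15.1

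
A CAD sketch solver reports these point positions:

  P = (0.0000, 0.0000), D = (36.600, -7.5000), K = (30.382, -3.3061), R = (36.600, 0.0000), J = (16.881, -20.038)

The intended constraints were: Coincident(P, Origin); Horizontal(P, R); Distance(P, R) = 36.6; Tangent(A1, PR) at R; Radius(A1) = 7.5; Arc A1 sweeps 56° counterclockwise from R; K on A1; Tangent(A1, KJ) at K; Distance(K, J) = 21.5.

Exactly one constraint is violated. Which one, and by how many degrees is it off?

Tangent(A1, KJ) at K — off by 4.90°.

P = (0.00, 0.00) ✓; P.y = 0.00, R.y = 0.00 ✓; |PR| = 36.60 ✓; ∠(DR, RP) = 90.00° ✓; |DR| = 7.500 ✓; bearing(D→K) − bearing(D→R) = 56.00° ✓; |DK| = 7.500 ✓; ∠(DK, KJ) = 94.90° ✗; |KJ| = 21.50 ✓.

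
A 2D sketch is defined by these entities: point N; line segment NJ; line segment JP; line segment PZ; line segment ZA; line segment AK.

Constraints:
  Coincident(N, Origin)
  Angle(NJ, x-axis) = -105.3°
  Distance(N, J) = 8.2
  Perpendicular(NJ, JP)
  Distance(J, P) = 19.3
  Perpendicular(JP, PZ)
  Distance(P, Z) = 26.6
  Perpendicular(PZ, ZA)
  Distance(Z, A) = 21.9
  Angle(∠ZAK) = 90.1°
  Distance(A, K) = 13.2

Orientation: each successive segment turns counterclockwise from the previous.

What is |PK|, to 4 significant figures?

25.69

N is at the origin; NJ runs at -105.3° with length 8.2, so J = (-2.164, -7.909). The perpendicularity gives JP at right angles to NJ, so JP runs at -15.30°; with |JP| = 19.3, P = (16.45, -13.00). JP is perpendicular to PZ, so PZ runs at 74.70°; with |PZ| = 26.6, Z = (23.47, 12.66). PZ ⟂ ZA, so ZA runs at 164.7°; with |ZA| = 21.9, A = (2.347, 18.43). ∠ZAK = 90.1° gives AK at -105.4° from the x-axis; with |AK| = 13.2, K = (-1.158, 5.708). Then |PK| = |K − P| = 25.69.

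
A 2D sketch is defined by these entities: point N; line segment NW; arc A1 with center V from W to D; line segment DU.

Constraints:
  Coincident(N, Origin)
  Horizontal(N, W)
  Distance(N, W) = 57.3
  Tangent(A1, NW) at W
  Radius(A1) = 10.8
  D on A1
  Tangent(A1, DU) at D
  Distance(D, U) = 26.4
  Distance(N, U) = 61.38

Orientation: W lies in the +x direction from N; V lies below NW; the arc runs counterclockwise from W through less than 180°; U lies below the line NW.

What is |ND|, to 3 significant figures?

47.9

N is at the origin; N and W share the same y with |NW| = 57.3 and W on the +x side, so W = (57.3, 0.00). A1 meets NW tangentially, so VW is at right angles to NW, so V = W + (0, -10.8) = (57.3, -10.8). Since VD ⟂ DU (tangency), |VU| = √(10.8² + 26.4²) = 28.5 regardless of where D sits on A1. So U lies on both circle(N, 61.38) and circle(V, 28.5); the below-NW intersection is U = (48.3, -37.9). D is the foot of the tangent from U: D = (46.5, -11.5).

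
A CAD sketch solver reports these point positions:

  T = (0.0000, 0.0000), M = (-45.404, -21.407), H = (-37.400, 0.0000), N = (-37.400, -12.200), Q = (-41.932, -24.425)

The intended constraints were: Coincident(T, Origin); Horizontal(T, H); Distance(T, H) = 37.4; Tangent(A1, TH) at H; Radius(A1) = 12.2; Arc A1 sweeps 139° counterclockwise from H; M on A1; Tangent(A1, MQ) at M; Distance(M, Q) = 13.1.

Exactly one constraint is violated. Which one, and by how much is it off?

Distance(M, Q) = 13.1 — off by 8.50.

T = (0.00, 0.00) ✓; T.y = 0.00, H.y = 0.00 ✓; |TH| = 37.40 ✓; ∠(NH, HT) = 90.00° ✓; |NH| = 12.20 ✓; bearing(N→M) − bearing(N→H) = 139.0° ✓; |NM| = 12.20 ✓; ∠(NM, MQ) = 90.00° ✓; |MQ| = 4.600 ✗.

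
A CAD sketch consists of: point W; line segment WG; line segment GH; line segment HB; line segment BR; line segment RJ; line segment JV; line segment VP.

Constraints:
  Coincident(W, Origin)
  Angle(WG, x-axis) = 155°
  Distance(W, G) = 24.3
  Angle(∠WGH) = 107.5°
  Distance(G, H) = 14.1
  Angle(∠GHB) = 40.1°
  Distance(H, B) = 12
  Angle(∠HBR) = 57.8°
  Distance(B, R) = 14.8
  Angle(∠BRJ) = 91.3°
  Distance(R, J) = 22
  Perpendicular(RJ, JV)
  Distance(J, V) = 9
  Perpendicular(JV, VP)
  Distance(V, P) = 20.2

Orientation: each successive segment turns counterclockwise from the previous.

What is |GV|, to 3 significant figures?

26.1

W is at the origin; WG runs at 155.0° with length 24.3, so G = (-22.0, 10.3). ∠WGH = 107.5° gives GH at -132° from the x-axis; with |GH| = 14.1, H = (-31.5, -0.126). ∠GHB = 40.1° gives HB at 7.40° from the x-axis; with |HB| = 12.0, B = (-19.6, 1.42). ∠HBR = 57.8° gives BR at 130° from the x-axis; with |BR| = 14.8, R = (-29.1, 12.8). ∠BRJ = 91.3° gives RJ at -142° from the x-axis; with |RJ| = 22.0, J = (-46.3, -0.812). RJ is perpendicular to JV, so JV runs at -51.7°; with |JV| = 9.0, V = (-40.8, -7.87). Then |GV| = |V − G| = 26.1.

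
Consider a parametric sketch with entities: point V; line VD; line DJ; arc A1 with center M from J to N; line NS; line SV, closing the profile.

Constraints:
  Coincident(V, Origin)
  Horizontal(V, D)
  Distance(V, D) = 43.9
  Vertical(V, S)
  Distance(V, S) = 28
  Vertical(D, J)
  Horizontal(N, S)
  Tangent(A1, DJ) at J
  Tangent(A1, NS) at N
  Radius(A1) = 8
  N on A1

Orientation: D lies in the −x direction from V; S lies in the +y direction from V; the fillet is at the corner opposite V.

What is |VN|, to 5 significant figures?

45.528

The virtual corner opposite V is at (-43.900, 28.000). A1 meets DJ tangentially, so MJ is at right angles to DJ and tangency of A1 to NS means the radius MN is perpendicular to NS, with radius 8.0, so the center M sits 8.0 in from both sides at M = (-35.900, 20.000). That places the tangent points at J = (-43.900, 20.000) on DJ and N = (-35.900, 28.000) on NS. Then |VN| = |N − V| = 45.528.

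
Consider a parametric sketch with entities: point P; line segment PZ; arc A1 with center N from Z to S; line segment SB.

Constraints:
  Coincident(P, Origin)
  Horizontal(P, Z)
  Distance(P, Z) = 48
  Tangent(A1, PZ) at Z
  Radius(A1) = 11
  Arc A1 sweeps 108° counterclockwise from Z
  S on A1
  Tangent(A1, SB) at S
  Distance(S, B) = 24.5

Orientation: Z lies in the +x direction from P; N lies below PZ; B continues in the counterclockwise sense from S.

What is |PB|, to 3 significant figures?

58.8

On A1, Z sits at bearing 90° from N; a 108° counterclockwise sweep puts S at bearing 198°, so S = N + 11.0·(cos 198°, sin 198°) = (37.5, -14.4). The tangent condition forces NS to be normal to SB, so SB runs along (−sin 198°, cos 198°); with |SB| = 24.5, B = (45.1, -37.7). Then |PB| = |B − P| = 58.8.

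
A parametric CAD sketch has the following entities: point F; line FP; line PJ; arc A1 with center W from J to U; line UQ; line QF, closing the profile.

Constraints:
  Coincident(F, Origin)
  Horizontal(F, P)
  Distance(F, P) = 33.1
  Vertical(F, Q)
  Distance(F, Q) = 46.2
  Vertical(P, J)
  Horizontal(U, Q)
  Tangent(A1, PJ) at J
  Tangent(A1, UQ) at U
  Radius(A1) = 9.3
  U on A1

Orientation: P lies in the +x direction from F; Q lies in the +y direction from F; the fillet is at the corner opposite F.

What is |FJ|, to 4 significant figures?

49.57

F is at the origin; F and P share the same y with |FP| = 33.1 and P on the +x side, so P = (33.10, 0.000). FQ is vertical with |FQ| = 46.2 and Q on the +y side, so Q = (0.000, 46.20). The virtual corner opposite F is at (33.10, 46.20). A1 meets PJ tangentially, so WJ is at right angles to PJ and A1 meets UQ tangentially, so WU is at right angles to UQ, with radius 9.3, so the center W sits 9.3 in from both sides at W = (23.80, 36.90). That places the tangent points at J = (33.10, 36.90) on PJ and U = (23.80, 46.20) on UQ. Then |FJ| = |J − F| = 49.57.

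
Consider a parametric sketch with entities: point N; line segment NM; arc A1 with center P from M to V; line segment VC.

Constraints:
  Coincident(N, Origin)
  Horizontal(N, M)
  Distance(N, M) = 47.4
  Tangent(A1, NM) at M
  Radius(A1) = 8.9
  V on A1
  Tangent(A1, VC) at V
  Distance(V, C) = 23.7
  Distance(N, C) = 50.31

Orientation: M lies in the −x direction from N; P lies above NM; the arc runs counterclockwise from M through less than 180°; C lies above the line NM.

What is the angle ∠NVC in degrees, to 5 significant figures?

102.61°

N is at the origin; NM is horizontal with |NM| = 47.4 and M on the −x side, so M = (-47.400, 0.0000). The tangent condition forces PM to be normal to NM, so P = M + (0, 8.9) = (-47.400, 8.9000). Since PV ⟂ VC (tangency), |PC| = √(8.9² + 23.7²) = 25.316 regardless of where V sits on A1. So C lies on both circle(N, 50.31) and circle(P, 25.316); the above-NM intersection is C = (-38.363, 32.548). V is the foot of the tangent from C: V = (-38.500, 8.8485).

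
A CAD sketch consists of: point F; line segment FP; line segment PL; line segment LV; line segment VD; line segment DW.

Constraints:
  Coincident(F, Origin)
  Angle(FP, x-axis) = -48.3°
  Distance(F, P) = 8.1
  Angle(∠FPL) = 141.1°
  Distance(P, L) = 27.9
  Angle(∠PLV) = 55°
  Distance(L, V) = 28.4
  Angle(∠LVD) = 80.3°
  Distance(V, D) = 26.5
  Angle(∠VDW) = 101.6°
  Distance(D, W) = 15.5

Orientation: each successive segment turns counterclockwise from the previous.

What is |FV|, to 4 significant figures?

25.52

F is at the origin; FP runs at -48.3° with length 8.1, so P = (5.388, -6.048). ∠FPL = 141.1° gives PL at -9.400° from the x-axis; with |PL| = 27.9, L = (32.91, -10.60). ∠PLV = 55.0° gives LV at 115.6° from the x-axis; with |LV| = 28.4, V = (20.64, 15.01). Then |FV| = |V − F| = 25.52.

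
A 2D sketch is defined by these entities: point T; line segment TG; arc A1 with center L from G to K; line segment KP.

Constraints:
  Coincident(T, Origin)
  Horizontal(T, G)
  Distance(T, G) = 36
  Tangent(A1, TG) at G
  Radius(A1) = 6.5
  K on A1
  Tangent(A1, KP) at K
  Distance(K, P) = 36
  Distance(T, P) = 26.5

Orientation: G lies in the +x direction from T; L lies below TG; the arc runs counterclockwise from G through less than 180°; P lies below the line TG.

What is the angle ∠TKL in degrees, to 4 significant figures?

135.6°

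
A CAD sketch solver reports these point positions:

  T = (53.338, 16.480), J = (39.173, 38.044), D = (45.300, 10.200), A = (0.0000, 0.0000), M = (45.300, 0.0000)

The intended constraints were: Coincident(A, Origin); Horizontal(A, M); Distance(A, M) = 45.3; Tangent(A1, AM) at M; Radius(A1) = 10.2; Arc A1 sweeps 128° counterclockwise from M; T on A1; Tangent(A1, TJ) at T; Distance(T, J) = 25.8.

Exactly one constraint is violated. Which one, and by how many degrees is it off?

Tangent(A1, TJ) at T — off by 4.70°.

A = (0.00, 0.00) ✓; A.y = 0.00, M.y = 0.00 ✓; |AM| = 45.30 ✓; ∠(DM, MA) = 90.00° ✓; |DM| = 10.20 ✓; bearing(D→T) − bearing(D→M) = 128.0° ✓; |DT| = 10.20 ✓; ∠(DT, TJ) = 94.70° ✗; |TJ| = 25.80 ✓.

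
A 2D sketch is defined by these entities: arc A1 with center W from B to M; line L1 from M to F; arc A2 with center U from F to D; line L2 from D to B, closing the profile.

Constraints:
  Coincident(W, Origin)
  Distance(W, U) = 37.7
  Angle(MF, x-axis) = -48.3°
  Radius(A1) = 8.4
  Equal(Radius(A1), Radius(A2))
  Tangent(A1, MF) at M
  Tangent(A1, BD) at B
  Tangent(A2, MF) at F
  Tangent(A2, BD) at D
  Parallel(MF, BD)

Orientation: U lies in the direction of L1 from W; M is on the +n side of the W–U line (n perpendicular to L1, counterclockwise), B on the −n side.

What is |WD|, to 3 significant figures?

38.6

The slot axis is L1's direction at -48.3°, so u = (cos -48.3°, sin -48.3°) = (0.665, -0.747) and n = (−sin -48.3°, cos -48.3°) = (0.747, 0.665). W is at the origin and U lies 37.7 along u from W, so U = 37.7·u = (25.1, -28.1). Tangency of A1 to both parallel lines with radius 8.4 puts M and B at W ± 8.4·n: M = (6.27, 5.59), B = (-6.27, -5.59). Equal radii place F and D the same way about U: F = U + 8.4·n = (31.4, -22.6), D = U − 8.4·n = (18.8, -33.7). Then |WD| = |D − W| = 38.6.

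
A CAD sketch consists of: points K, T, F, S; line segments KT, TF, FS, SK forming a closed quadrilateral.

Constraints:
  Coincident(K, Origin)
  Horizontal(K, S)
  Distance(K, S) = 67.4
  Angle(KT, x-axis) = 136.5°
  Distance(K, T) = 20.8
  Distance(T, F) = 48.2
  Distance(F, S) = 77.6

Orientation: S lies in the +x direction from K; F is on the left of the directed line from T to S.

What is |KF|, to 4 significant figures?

55.54

K is at the origin; K and S share the same y with |KS| = 67.4 and S in +x, so S = (67.4, 0). KT runs at 136.5° with |KT| = 20.8, so T = (-15.09, 14.32). F is determined by |TF| = 48.2 and |FS| = 77.6 together: it lies at the intersection of circle(T, 48.2) and circle(S, 77.6). With |TS| = 83.72, the foot of the radical line on TS is 19.77 from T and the perpendicular offset is √(48.2² − 19.77²) = 43.96. Taking the left-of-TS solution: F = (11.91, 54.25).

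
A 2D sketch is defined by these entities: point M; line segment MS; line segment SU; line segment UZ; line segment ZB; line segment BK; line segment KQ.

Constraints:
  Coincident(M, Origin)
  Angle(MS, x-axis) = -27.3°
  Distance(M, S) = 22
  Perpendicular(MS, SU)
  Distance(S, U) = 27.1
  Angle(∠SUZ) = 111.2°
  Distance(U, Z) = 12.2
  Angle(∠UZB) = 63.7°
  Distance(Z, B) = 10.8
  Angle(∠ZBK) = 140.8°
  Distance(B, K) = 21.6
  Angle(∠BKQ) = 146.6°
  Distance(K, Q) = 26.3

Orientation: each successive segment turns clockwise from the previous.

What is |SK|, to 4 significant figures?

7.062

M is at the origin; MS runs at -27.3° with length 22.0, so S = (19.55, -10.09). MS is perpendicular to SU, so SU runs at -117.3°; with |SU| = 27.1, U = (7.120, -34.17). ∠SUZ = 111.2° gives UZ at 173.9° from the x-axis; with |UZ| = 12.2, Z = (-5.011, -32.88). ∠UZB = 63.7° gives ZB at 57.60° from the x-axis; with |ZB| = 10.8, B = (0.7762, -23.76). ∠ZBK = 140.8° gives BK at 18.40° from the x-axis; with |BK| = 21.6, K = (21.27, -16.94). Then |SK| = |K − S| = 7.062.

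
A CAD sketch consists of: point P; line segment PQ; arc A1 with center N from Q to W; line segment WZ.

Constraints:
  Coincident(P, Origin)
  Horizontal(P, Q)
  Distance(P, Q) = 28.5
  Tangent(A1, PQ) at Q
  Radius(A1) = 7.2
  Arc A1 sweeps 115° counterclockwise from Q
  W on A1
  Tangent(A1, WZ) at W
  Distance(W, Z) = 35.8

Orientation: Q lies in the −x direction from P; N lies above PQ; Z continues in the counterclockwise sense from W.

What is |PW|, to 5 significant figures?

24.245

A1 meets PQ tangentially, so NQ is at right angles to PQ, so N = Q + (0, 7.2) = (-28.500, 7.2000). On A1, Q sits at bearing -90° from N; a 115° counterclockwise sweep puts W at bearing 25°, so W = N + 7.2·(cos 25°, sin 25°) = (-21.975, 10.243). Then |PW| = |W − P| = 24.245.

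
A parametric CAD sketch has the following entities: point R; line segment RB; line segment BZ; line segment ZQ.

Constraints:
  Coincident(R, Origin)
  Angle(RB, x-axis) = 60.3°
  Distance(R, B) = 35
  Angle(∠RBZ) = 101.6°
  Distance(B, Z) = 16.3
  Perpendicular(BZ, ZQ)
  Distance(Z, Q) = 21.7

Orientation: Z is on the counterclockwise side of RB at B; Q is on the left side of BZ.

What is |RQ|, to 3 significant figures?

26.5

R is at the origin; RB runs at 60.3° with length 35.0, so B = 35.0·(cos 60.3°, sin 60.3°) = (17.3, 30.4). ∠RBZ = 101.6°, so BZ runs at 60.3° + (180° − 101.6°) = 139° from the x-axis; with |BZ| = 16.3, Z = B + 16.3·(cos 139°, sin 139°) = (5.10, 41.2). BZ ⟂ ZQ; with |ZQ| = 21.7 on the left of BZ, Q = Z + 21.7·(-0.660, -0.751) = (-9.23, 24.9). Then |RQ| = |Q − R| = 26.5.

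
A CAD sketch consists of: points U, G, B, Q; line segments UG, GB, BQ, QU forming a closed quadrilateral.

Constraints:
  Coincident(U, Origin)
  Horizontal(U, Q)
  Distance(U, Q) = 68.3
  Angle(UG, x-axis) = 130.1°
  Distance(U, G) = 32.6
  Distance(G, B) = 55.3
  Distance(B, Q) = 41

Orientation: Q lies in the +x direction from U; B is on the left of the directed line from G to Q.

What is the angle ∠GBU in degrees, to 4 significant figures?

35.86°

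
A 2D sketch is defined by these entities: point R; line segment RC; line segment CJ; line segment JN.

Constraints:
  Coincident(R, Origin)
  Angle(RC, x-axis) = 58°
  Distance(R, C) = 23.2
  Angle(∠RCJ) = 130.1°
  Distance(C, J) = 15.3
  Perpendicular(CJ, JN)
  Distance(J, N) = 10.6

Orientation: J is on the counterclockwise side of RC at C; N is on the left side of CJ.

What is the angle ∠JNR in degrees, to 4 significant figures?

103.3°

R is at the origin; RC runs at 58.0° with length 23.2, so C = 23.2·(cos 58.0°, sin 58.0°) = (12.29, 19.67). ∠RCJ = 130.1°, so CJ runs at 58.0° + (180° − 130.1°) = 107.9° from the x-axis; with |CJ| = 15.3, J = C + 15.3·(cos 107.9°, sin 107.9°) = (7.592, 34.23). The perpendicularity gives JN at right angles to CJ; with |JN| = 10.6 on the left of CJ, N = J + 10.6·(-0.9516, -0.3074) = (-2.495, 30.98). Then cos ∠JNR = NJ·NR / (|NJ||NR|), giving 103.3°.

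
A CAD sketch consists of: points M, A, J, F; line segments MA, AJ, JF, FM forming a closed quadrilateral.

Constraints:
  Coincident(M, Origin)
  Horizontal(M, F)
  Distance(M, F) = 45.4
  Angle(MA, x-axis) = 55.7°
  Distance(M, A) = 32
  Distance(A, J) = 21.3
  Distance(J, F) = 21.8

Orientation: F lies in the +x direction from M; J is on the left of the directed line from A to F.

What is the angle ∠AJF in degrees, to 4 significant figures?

124.0°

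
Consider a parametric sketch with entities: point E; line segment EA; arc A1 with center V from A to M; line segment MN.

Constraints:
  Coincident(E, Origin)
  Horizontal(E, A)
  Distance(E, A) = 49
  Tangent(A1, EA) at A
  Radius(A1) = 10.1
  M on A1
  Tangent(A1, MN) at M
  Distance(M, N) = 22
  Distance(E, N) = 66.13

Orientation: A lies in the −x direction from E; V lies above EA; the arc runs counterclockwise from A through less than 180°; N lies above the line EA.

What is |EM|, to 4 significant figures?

45.27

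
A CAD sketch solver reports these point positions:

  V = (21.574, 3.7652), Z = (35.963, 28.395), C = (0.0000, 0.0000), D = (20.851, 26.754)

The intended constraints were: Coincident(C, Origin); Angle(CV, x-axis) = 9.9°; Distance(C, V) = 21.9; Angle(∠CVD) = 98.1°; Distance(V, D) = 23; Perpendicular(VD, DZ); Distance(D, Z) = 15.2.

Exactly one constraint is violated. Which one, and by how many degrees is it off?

Perpendicular(VD, DZ) — off by 4.40°.

C = (0.00, 0.00) ✓; CV at 9.900° ✓; |CV| = 21.90 ✓; ∠CVD = 98.10° ✓; |VD| = 23.00 ✓; ∠(VD, DZ) = 85.60° ✗; |DZ| = 15.20 ✓.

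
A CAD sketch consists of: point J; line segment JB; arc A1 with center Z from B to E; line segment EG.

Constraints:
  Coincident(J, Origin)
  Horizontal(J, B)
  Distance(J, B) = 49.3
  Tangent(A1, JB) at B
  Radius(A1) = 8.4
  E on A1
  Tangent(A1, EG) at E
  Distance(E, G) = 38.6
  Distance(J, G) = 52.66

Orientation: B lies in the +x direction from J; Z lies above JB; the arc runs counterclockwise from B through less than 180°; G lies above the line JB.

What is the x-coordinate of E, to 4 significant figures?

55.64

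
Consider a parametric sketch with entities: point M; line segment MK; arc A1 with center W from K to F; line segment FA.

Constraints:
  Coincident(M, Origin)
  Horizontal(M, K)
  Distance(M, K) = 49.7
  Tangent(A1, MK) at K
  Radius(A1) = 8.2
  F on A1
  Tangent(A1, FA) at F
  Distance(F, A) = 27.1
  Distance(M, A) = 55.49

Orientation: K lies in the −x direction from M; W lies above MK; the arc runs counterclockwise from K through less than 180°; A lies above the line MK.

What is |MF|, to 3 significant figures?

42.4

M is at the origin; MK is horizontal with |MK| = 49.7 and K on the −x side, so K = (-49.7, 0.00). The tangent condition forces WK to be normal to MK, so W = K + (0, 8.2) = (-49.7, 8.20). Since WF ⟂ FA (tangency), |WA| = √(8.2² + 27.1²) = 28.3 regardless of where F sits on A1. So A lies on both circle(M, 55.49) and circle(W, 28.3); the above-MK intersection is A = (-42.6, 35.6). F is the foot of the tangent from A: F = (-41.5, 8.52).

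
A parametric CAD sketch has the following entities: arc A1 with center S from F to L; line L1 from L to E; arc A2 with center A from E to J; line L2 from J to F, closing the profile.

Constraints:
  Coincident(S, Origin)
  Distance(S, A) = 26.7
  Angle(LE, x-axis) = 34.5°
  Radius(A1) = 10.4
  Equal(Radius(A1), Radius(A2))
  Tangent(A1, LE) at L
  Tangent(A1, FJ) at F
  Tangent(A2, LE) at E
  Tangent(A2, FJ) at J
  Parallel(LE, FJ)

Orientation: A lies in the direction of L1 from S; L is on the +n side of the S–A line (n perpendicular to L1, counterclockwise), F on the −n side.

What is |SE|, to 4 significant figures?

28.65

Tangency of A1 to both parallel lines with radius 10.4 puts L and F at S ± 10.4·n: L = (-5.891, 8.571), F = (5.891, -8.571). Equal radii place E and J the same way about A: E = A + 10.4·n = (16.11, 23.69), J = A − 10.4·n = (27.89, 6.552). Then |SE| = |E − S| = 28.65.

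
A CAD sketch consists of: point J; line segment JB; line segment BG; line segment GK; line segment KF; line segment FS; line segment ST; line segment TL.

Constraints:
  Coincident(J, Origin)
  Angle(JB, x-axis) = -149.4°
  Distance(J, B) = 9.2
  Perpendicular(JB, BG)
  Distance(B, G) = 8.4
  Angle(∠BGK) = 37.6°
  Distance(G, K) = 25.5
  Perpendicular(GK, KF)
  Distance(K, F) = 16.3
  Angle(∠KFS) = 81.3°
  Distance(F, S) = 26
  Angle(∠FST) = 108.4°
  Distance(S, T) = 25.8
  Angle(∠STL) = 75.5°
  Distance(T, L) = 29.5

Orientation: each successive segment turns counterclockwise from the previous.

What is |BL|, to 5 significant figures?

24.045

J is at the origin; JB runs at -149.4° with length 9.2, so B = (-7.9188, -4.6832). JB ⟂ BG, so BG runs at -59.400°; with |BG| = 8.4, G = (-3.6429, -11.913). ∠BGK = 37.6° gives GK at 83.000° from the x-axis; with |GK| = 25.5, K = (-0.53521, 13.397). GK is perpendicular to KF, so KF runs at 173.00°; with |KF| = 16.3, F = (-16.714, 15.383). ∠KFS = 81.3° gives FS at -88.300° from the x-axis; with |FS| = 26.0, S = (-15.942, -10.606). ∠FST = 108.4° gives ST at -16.700° from the x-axis; with |ST| = 25.8, T = (8.7694, -18.019). ∠STL = 75.5° gives TL at 87.800° from the x-axis; with |TL| = 29.5, L = (9.9019, 11.459). Then |BL| = |L − B| = 24.045.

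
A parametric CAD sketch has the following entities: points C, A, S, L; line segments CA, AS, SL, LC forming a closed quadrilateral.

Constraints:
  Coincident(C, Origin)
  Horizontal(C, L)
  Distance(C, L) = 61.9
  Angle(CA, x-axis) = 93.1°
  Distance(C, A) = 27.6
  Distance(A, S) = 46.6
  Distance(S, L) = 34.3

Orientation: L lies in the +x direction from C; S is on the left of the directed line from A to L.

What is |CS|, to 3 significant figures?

54.1

C is at the origin; CL is horizontal with |CL| = 61.9 and L in +x, so L = (61.9, 0). CA runs at 93.1° with |CA| = 27.6, so A = (-1.49, 27.6). S is determined by |AS| = 46.6 and |SL| = 34.3 together: it lies at the intersection of circle(A, 46.6) and circle(L, 34.3). With |AL| = 69.1, the foot of the radical line on AL is 41.8 from A and the perpendicular offset is √(46.6² − 41.8²) = 20.7. Taking the left-of-AL solution: S = (45.0, 29.9).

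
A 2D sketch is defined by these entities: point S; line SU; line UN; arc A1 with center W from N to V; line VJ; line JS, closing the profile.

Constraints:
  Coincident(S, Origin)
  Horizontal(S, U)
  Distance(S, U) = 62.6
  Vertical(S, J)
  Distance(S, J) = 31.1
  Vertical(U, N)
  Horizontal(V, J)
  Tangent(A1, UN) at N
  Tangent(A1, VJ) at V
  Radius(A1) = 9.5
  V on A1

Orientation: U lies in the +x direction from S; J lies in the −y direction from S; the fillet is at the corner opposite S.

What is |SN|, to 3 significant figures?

66.2

S is at the origin; S and U share the same y with |SU| = 62.6 and U on the +x side, so U = (62.6, 0.00). SJ is vertical with |SJ| = 31.1 and J on the −y side, so J = (0.00, -31.1). The virtual corner opposite S is at (62.6, -31.1). The tangent condition forces WN to be normal to UN and tangency of A1 to VJ means the radius WV is perpendicular to VJ, with radius 9.5, so the center W sits 9.5 in from both sides at W = (53.1, -21.6). That places the tangent points at N = (62.6, -21.6) on UN and V = (53.1, -31.1) on VJ. Then |SN| = |N − S| = 66.2.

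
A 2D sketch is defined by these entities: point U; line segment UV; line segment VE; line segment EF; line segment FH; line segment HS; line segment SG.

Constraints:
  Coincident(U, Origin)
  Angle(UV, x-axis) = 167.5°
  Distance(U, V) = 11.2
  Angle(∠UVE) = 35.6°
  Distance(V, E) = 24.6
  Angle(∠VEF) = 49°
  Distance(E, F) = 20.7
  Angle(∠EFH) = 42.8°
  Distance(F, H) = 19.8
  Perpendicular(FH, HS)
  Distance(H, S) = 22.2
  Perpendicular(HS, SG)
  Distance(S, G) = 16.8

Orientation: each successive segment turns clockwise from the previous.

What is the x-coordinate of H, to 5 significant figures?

-3.0057

∠VEF = 49.0° gives EF at -107.90° from the x-axis; with |EF| = 20.7, F = (5.3308, -7.6224). ∠EFH = 42.8° gives FH at 114.90° from the x-axis; with |FH| = 19.8, H = (-3.0057, 10.337). So H.x = -3.0057.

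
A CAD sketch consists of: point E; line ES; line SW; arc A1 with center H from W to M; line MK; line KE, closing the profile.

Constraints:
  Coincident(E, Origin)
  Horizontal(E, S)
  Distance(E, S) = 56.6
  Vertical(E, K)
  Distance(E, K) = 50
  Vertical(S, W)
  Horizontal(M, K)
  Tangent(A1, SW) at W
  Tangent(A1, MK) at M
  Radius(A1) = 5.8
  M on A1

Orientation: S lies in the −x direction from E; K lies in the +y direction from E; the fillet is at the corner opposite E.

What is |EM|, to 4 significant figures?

71.28

E is at the origin; E and S share the same y with |ES| = 56.6 and S on the −x side, so S = (-56.60, 0.000). EK is vertical with |EK| = 50.0 and K on the +y side, so K = (0.000, 50.00). The virtual corner opposite E is at (-56.60, 50.00). Since A1 is tangent to SW there, HW ⟂ SW and the tangent condition forces HM to be normal to MK, with radius 5.8, so the center H sits 5.8 in from both sides at H = (-50.80, 44.20). That places the tangent points at W = (-56.60, 44.20) on SW and M = (-50.80, 50.00) on MK. Then |EM| = |M − E| = 71.28.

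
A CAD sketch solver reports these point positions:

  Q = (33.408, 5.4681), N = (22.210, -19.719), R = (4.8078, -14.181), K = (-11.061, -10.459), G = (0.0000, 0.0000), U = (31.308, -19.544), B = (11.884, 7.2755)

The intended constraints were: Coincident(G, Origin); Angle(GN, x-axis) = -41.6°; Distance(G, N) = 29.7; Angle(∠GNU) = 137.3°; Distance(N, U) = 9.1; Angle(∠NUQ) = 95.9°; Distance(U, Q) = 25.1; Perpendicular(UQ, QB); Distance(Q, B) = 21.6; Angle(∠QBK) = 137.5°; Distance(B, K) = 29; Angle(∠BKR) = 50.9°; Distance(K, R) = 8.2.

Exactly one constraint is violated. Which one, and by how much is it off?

Distance(K, R) = 8.2 — off by 8.10.

G = (0.00, 0.00) ✓; GN at -41.60° ✓; |GN| = 29.70 ✓; ∠GNU = 137.3° ✓; |NU| = 9.100 ✓; ∠NUQ = 95.90° ✓; |UQ| = 25.10 ✓; ∠(UQ, QB) = 90.00° ✓; |QB| = 21.60 ✓; ∠QBK = 137.5° ✓; |BK| = 29.00 ✓; ∠BKR = 50.90° ✓; |KR| = 16.30 ✗.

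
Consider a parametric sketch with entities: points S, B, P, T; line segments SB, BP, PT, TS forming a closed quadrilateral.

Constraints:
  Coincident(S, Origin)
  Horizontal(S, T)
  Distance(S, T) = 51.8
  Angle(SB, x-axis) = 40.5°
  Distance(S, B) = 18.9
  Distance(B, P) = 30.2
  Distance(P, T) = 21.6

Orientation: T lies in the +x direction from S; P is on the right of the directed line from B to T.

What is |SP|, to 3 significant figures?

35.2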